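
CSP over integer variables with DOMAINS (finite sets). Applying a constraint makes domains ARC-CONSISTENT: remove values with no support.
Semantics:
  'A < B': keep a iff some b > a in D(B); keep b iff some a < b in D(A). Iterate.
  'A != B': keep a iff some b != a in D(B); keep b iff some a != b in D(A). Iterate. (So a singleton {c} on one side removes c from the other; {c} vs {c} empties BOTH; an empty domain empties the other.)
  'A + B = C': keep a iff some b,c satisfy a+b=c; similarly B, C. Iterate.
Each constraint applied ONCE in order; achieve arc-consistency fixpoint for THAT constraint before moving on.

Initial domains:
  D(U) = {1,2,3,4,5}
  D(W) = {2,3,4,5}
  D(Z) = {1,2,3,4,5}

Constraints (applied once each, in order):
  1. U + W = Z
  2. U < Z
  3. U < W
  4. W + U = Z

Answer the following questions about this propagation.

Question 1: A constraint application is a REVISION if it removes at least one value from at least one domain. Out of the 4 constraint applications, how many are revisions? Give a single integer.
Constraint 1 (U + W = Z) on D(U)={1,2,3,4,5} D(W)={2,3,4,5} D(Z)={1,2,3,4,5}: U {1,2,3,4,5}->{1,2,3}; W {2,3,4,5}->{2,3,4}; Z {1,2,3,4,5}->{3,4,5} => REVISION
Constraint 2 (U < Z) on D(U)={1,2,3} D(Z)={3,4,5}: no change => not a revision
Constraint 3 (U < W) on D(U)={1,2,3} D(W)={2,3,4}: no change => not a revision
Constraint 4 (W + U = Z) on D(W)={2,3,4} D(U)={1,2,3} D(Z)={3,4,5}: no change => not a revision
Total revisions = 1

Answer: 1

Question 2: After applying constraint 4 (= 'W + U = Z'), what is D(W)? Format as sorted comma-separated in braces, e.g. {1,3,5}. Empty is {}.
Constraint 1 (U + W = Z) on D(U)={1,2,3,4,5} D(W)={2,3,4,5} D(Z)={1,2,3,4,5}: U {1,2,3,4,5}->{1,2,3}; W {2,3,4,5}->{2,3,4}; Z {1,2,3,4,5}->{3,4,5}
Constraint 2 (U < Z) on D(U)={1,2,3} D(Z)={3,4,5}: no change
Constraint 3 (U < W) on D(U)={1,2,3} D(W)={2,3,4}: no change
Constraint 4 (W + U = Z) on D(W)={2,3,4} D(U)={1,2,3} D(Z)={3,4,5}: no change
So after constraint 4: D(W) = {2,3,4}

Answer: {2,3,4}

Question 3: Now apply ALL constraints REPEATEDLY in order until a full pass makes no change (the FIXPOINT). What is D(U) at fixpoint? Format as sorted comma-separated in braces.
Answer: {1,2,3}

Derivation:
pass 0 (initial): D(U)={1,2,3,4,5}
pass 1: U {1,2,3,4,5}->{1,2,3}; W {2,3,4,5}->{2,3,4}; Z {1,2,3,4,5}->{3,4,5}
pass 2: no change
Fixpoint after 2 passes: D(U) = {1,2,3}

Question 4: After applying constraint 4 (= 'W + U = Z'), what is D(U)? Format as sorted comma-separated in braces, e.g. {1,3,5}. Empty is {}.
Constraint 1 (U + W = Z) on D(U)={1,2,3,4,5} D(W)={2,3,4,5} D(Z)={1,2,3,4,5}: U {1,2,3,4,5}->{1,2,3}; W {2,3,4,5}->{2,3,4}; Z {1,2,3,4,5}->{3,4,5}
Constraint 2 (U < Z) on D(U)={1,2,3} D(Z)={3,4,5}: no change
Constraint 3 (U < W) on D(U)={1,2,3} D(W)={2,3,4}: no change
Constraint 4 (W + U = Z) on D(W)={2,3,4} D(U)={1,2,3} D(Z)={3,4,5}: no change
So after constraint 4: D(U) = {1,2,3}

Answer: {1,2,3}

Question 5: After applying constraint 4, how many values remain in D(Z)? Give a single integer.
Constraint 1 (U + W = Z) on D(U)={1,2,3,4,5} D(W)={2,3,4,5} D(Z)={1,2,3,4,5}: U {1,2,3,4,5}->{1,2,3}; W {2,3,4,5}->{2,3,4}; Z {1,2,3,4,5}->{3,4,5}
Constraint 2 (U < Z) on D(U)={1,2,3} D(Z)={3,4,5}: no change
Constraint 3 (U < W) on D(U)={1,2,3} D(W)={2,3,4}: no change
Constraint 4 (W + U = Z) on D(W)={2,3,4} D(U)={1,2,3} D(Z)={3,4,5}: no change
So after constraint 4: D(Z)={3,4,5}, size = 3

Answer: 3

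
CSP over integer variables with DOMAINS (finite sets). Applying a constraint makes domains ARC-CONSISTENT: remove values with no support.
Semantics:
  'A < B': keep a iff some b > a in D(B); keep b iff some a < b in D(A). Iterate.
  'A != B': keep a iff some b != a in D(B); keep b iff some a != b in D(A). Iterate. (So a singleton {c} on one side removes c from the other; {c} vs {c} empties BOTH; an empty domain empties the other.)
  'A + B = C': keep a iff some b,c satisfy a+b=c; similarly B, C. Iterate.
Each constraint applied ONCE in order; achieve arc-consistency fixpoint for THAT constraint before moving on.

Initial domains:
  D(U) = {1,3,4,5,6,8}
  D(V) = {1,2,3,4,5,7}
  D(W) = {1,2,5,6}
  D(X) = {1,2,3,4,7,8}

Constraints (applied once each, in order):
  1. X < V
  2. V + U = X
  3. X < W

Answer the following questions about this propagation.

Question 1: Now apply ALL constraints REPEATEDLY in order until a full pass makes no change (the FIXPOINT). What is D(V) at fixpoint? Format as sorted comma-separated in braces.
pass 0 (initial): D(V)={1,2,3,4,5,7}
pass 1: U {1,3,4,5,6,8}->{1}; V {1,2,3,4,5,7}->{2,3}; W {1,2,5,6}->{5,6}; X {1,2,3,4,7,8}->{3,4}
pass 2: U {1}->{}; V {2,3}->{}; W {5,6}->{}; X {3,4}->{}
pass 3: no change
Fixpoint after 3 passes: D(V) = {}

Answer: {}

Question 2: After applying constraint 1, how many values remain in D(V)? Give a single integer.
Constraint 1 (X < V) on D(X)={1,2,3,4,7,8} D(V)={1,2,3,4,5,7}: X {1,2,3,4,7,8}->{1,2,3,4}; V {1,2,3,4,5,7}->{2,3,4,5,7}
So after constraint 1: D(V)={2,3,4,5,7}, size = 5

Answer: 5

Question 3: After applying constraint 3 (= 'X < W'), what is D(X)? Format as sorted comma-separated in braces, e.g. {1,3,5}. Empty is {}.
Constraint 1 (X < V) on D(X)={1,2,3,4,7,8} D(V)={1,2,3,4,5,7}: X {1,2,3,4,7,8}->{1,2,3,4}; V {1,2,3,4,5,7}->{2,3,4,5,7}
Constraint 2 (V + U = X) on D(V)={2,3,4,5,7} D(U)={1,3,4,5,6,8} D(X)={1,2,3,4}: V {2,3,4,5,7}->{2,3}; U {1,3,4,5,6,8}->{1}; X {1,2,3,4}->{3,4}
Constraint 3 (X < W) on D(X)={3,4} D(W)={1,2,5,6}: W {1,2,5,6}->{5,6}
So after constraint 3: D(X) = {3,4}

Answer: {3,4}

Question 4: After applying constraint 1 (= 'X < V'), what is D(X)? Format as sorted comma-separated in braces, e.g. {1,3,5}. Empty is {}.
Answer: {1,2,3,4}

Derivation:
Constraint 1 (X < V) on D(X)={1,2,3,4,7,8} D(V)={1,2,3,4,5,7}: X {1,2,3,4,7,8}->{1,2,3,4}; V {1,2,3,4,5,7}->{2,3,4,5,7}
So after constraint 1: D(X) = {1,2,3,4}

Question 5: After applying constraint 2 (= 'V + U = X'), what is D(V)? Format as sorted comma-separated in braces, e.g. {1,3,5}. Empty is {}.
Constraint 1 (X < V) on D(X)={1,2,3,4,7,8} D(V)={1,2,3,4,5,7}: X {1,2,3,4,7,8}->{1,2,3,4}; V {1,2,3,4,5,7}->{2,3,4,5,7}
Constraint 2 (V + U = X) on D(V)={2,3,4,5,7} D(U)={1,3,4,5,6,8} D(X)={1,2,3,4}: V {2,3,4,5,7}->{2,3}; U {1,3,4,5,6,8}->{1}; X {1,2,3,4}->{3,4}
So after constraint 2: D(V) = {2,3}

Answer: {2,3}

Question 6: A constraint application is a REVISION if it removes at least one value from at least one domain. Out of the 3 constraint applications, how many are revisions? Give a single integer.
Answer: 3

Derivation:
Constraint 1 (X < V) on D(X)={1,2,3,4,7,8} D(V)={1,2,3,4,5,7}: X {1,2,3,4,7,8}->{1,2,3,4}; V {1,2,3,4,5,7}->{2,3,4,5,7} => REVISION
Constraint 2 (V + U = X) on D(V)={2,3,4,5,7} D(U)={1,3,4,5,6,8} D(X)={1,2,3,4}: V {2,3,4,5,7}->{2,3}; U {1,3,4,5,6,8}->{1}; X {1,2,3,4}->{3,4} => REVISION
Constraint 3 (X < W) on D(X)={3,4} D(W)={1,2,5,6}: W {1,2,5,6}->{5,6} => REVISION
Total revisions = 3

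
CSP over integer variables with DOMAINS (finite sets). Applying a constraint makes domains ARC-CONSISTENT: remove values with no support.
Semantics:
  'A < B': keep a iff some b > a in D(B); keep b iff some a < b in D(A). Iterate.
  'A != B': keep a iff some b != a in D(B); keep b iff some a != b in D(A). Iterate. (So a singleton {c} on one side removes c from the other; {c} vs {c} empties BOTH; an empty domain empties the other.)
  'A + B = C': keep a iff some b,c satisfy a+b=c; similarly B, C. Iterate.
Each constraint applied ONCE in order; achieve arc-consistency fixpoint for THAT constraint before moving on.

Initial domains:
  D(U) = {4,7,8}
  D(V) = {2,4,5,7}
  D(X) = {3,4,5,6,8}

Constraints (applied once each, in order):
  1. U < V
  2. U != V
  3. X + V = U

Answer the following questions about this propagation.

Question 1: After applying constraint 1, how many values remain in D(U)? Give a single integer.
Answer: 1

Derivation:
Constraint 1 (U < V) on D(U)={4,7,8} D(V)={2,4,5,7}: U {4,7,8}->{4}; V {2,4,5,7}->{5,7}
So after constraint 1: D(U)={4}, size = 1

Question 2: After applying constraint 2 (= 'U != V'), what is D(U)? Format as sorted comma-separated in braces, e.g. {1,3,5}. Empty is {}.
Answer: {4}

Derivation:
Constraint 1 (U < V) on D(U)={4,7,8} D(V)={2,4,5,7}: U {4,7,8}->{4}; V {2,4,5,7}->{5,7}
Constraint 2 (U != V) on D(U)={4} D(V)={5,7}: no change
So after constraint 2: D(U) = {4}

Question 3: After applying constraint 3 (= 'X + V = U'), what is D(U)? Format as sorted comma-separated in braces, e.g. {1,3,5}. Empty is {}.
Answer: {}

Derivation:
Constraint 1 (U < V) on D(U)={4,7,8} D(V)={2,4,5,7}: U {4,7,8}->{4}; V {2,4,5,7}->{5,7}
Constraint 2 (U != V) on D(U)={4} D(V)={5,7}: no change
Constraint 3 (X + V = U) on D(X)={3,4,5,6,8} D(V)={5,7} D(U)={4}: X {3,4,5,6,8}->{}; V {5,7}->{}; U {4}->{}
So after constraint 3: D(U) = {}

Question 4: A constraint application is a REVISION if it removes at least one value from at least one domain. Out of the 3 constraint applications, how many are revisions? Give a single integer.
Answer: 2

Derivation:
Constraint 1 (U < V) on D(U)={4,7,8} D(V)={2,4,5,7}: U {4,7,8}->{4}; V {2,4,5,7}->{5,7} => REVISION
Constraint 2 (U != V) on D(U)={4} D(V)={5,7}: no change => not a revision
Constraint 3 (X + V = U) on D(X)={3,4,5,6,8} D(V)={5,7} D(U)={4}: X {3,4,5,6,8}->{}; V {5,7}->{}; U {4}->{} => REVISION
Total revisions = 2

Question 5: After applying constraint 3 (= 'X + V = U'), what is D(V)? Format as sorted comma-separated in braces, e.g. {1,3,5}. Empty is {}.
Answer: {}

Derivation:
Constraint 1 (U < V) on D(U)={4,7,8} D(V)={2,4,5,7}: U {4,7,8}->{4}; V {2,4,5,7}->{5,7}
Constraint 2 (U != V) on D(U)={4} D(V)={5,7}: no change
Constraint 3 (X + V = U) on D(X)={3,4,5,6,8} D(V)={5,7} D(U)={4}: X {3,4,5,6,8}->{}; V {5,7}->{}; U {4}->{}
So after constraint 3: D(V) = {}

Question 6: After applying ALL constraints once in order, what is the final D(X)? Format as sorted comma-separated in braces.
Constraint 1 (U < V) on D(U)={4,7,8} D(V)={2,4,5,7}: U {4,7,8}->{4}; V {2,4,5,7}->{5,7}
Constraint 2 (U != V) on D(U)={4} D(V)={5,7}: no change
Constraint 3 (X + V = U) on D(X)={3,4,5,6,8} D(V)={5,7} D(U)={4}: X {3,4,5,6,8}->{}; V {5,7}->{}; U {4}->{}
So after all 3 constraints: D(X) = {}

Answer: {}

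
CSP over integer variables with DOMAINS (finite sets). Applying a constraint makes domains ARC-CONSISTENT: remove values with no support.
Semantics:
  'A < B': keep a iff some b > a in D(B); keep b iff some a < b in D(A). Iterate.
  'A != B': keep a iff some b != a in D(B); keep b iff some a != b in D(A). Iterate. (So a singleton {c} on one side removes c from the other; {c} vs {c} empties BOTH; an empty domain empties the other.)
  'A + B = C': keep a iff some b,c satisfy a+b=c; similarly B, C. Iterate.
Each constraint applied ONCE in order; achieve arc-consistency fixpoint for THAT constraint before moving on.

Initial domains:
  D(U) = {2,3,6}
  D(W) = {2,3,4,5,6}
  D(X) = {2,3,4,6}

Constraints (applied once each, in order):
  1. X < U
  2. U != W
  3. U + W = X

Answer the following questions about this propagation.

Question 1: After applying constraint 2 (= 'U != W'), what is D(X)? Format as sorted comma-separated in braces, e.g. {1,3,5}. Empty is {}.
Answer: {2,3,4}

Derivation:
Constraint 1 (X < U) on D(X)={2,3,4,6} D(U)={2,3,6}: X {2,3,4,6}->{2,3,4}; U {2,3,6}->{3,6}
Constraint 2 (U != W) on D(U)={3,6} D(W)={2,3,4,5,6}: no change
So after constraint 2: D(X) = {2,3,4}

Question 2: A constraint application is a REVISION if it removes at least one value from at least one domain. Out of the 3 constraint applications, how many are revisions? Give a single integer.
Constraint 1 (X < U) on D(X)={2,3,4,6} D(U)={2,3,6}: X {2,3,4,6}->{2,3,4}; U {2,3,6}->{3,6} => REVISION
Constraint 2 (U != W) on D(U)={3,6} D(W)={2,3,4,5,6}: no change => not a revision
Constraint 3 (U + W = X) on D(U)={3,6} D(W)={2,3,4,5,6} D(X)={2,3,4}: U {3,6}->{}; W {2,3,4,5,6}->{}; X {2,3,4}->{} => REVISION
Total revisions = 2

Answer: 2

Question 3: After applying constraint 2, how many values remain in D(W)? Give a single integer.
Answer: 5

Derivation:
Constraint 1 (X < U) on D(X)={2,3,4,6} D(U)={2,3,6}: X {2,3,4,6}->{2,3,4}; U {2,3,6}->{3,6}
Constraint 2 (U != W) on D(U)={3,6} D(W)={2,3,4,5,6}: no change
So after constraint 2: D(W)={2,3,4,5,6}, size = 5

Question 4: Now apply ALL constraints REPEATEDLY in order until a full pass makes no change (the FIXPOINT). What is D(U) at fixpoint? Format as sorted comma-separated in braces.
pass 0 (initial): D(U)={2,3,6}
pass 1: U {2,3,6}->{}; W {2,3,4,5,6}->{}; X {2,3,4,6}->{}
pass 2: no change
Fixpoint after 2 passes: D(U) = {}

Answer: {}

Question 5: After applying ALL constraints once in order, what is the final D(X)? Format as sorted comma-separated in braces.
Answer: {}

Derivation:
Constraint 1 (X < U) on D(X)={2,3,4,6} D(U)={2,3,6}: X {2,3,4,6}->{2,3,4}; U {2,3,6}->{3,6}
Constraint 2 (U != W) on D(U)={3,6} D(W)={2,3,4,5,6}: no change
Constraint 3 (U + W = X) on D(U)={3,6} D(W)={2,3,4,5,6} D(X)={2,3,4}: U {3,6}->{}; W {2,3,4,5,6}->{}; X {2,3,4}->{}
So after all 3 constraints: D(X) = {}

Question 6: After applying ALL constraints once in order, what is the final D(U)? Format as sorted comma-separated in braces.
Constraint 1 (X < U) on D(X)={2,3,4,6} D(U)={2,3,6}: X {2,3,4,6}->{2,3,4}; U {2,3,6}->{3,6}
Constraint 2 (U != W) on D(U)={3,6} D(W)={2,3,4,5,6}: no change
Constraint 3 (U + W = X) on D(U)={3,6} D(W)={2,3,4,5,6} D(X)={2,3,4}: U {3,6}->{}; W {2,3,4,5,6}->{}; X {2,3,4}->{}
So after all 3 constraints: D(U) = {}

Answer: {}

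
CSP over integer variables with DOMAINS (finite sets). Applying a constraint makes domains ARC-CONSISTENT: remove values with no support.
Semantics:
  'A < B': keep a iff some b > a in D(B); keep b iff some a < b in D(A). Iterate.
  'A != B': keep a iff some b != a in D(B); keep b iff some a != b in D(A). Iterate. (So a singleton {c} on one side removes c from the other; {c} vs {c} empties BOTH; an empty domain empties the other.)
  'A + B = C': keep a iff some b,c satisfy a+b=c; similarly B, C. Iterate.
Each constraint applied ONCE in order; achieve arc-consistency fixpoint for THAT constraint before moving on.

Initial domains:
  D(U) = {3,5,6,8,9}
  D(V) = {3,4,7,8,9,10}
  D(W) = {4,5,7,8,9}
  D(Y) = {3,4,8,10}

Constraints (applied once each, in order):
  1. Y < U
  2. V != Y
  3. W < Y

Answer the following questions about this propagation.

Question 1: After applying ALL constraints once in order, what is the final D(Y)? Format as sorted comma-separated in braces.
Answer: {8}

Derivation:
Constraint 1 (Y < U) on D(Y)={3,4,8,10} D(U)={3,5,6,8,9}: Y {3,4,8,10}->{3,4,8}; U {3,5,6,8,9}->{5,6,8,9}
Constraint 2 (V != Y) on D(V)={3,4,7,8,9,10} D(Y)={3,4,8}: no change
Constraint 3 (W < Y) on D(W)={4,5,7,8,9} D(Y)={3,4,8}: W {4,5,7,8,9}->{4,5,7}; Y {3,4,8}->{8}
So after all 3 constraints: D(Y) = {8}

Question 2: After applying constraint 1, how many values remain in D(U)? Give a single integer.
Answer: 4

Derivation:
Constraint 1 (Y < U) on D(Y)={3,4,8,10} D(U)={3,5,6,8,9}: Y {3,4,8,10}->{3,4,8}; U {3,5,6,8,9}->{5,6,8,9}
So after constraint 1: D(U)={5,6,8,9}, size = 4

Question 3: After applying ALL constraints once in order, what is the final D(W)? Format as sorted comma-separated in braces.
Answer: {4,5,7}

Derivation:
Constraint 1 (Y < U) on D(Y)={3,4,8,10} D(U)={3,5,6,8,9}: Y {3,4,8,10}->{3,4,8}; U {3,5,6,8,9}->{5,6,8,9}
Constraint 2 (V != Y) on D(V)={3,4,7,8,9,10} D(Y)={3,4,8}: no change
Constraint 3 (W < Y) on D(W)={4,5,7,8,9} D(Y)={3,4,8}: W {4,5,7,8,9}->{4,5,7}; Y {3,4,8}->{8}
So after all 3 constraints: D(W) = {4,5,7}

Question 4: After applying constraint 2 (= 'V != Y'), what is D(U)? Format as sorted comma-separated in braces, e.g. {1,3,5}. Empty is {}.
Constraint 1 (Y < U) on D(Y)={3,4,8,10} D(U)={3,5,6,8,9}: Y {3,4,8,10}->{3,4,8}; U {3,5,6,8,9}->{5,6,8,9}
Constraint 2 (V != Y) on D(V)={3,4,7,8,9,10} D(Y)={3,4,8}: no change
So after constraint 2: D(U) = {5,6,8,9}

Answer: {5,6,8,9}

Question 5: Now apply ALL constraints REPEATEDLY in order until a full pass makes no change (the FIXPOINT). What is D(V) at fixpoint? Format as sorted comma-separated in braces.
Answer: {3,4,7,9,10}

Derivation:
pass 0 (initial): D(V)={3,4,7,8,9,10}
pass 1: U {3,5,6,8,9}->{5,6,8,9}; W {4,5,7,8,9}->{4,5,7}; Y {3,4,8,10}->{8}
pass 2: U {5,6,8,9}->{9}; V {3,4,7,8,9,10}->{3,4,7,9,10}
pass 3: no change
Fixpoint after 3 passes: D(V) = {3,4,7,9,10}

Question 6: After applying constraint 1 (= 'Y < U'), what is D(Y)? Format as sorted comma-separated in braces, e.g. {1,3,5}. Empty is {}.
Constraint 1 (Y < U) on D(Y)={3,4,8,10} D(U)={3,5,6,8,9}: Y {3,4,8,10}->{3,4,8}; U {3,5,6,8,9}->{5,6,8,9}
So after constraint 1: D(Y) = {3,4,8}

Answer: {3,4,8}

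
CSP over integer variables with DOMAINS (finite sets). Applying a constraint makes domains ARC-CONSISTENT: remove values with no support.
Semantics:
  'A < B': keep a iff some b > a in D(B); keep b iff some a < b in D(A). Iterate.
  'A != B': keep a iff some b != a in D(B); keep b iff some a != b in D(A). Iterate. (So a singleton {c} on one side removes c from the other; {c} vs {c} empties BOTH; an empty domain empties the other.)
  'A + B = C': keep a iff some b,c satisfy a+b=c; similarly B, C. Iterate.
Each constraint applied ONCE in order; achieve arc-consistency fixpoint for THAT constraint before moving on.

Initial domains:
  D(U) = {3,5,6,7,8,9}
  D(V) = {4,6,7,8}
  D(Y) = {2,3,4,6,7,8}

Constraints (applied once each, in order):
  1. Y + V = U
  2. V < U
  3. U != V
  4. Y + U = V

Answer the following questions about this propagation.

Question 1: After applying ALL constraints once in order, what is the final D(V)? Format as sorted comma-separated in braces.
Constraint 1 (Y + V = U) on D(Y)={2,3,4,6,7,8} D(V)={4,6,7,8} D(U)={3,5,6,7,8,9}: Y {2,3,4,6,7,8}->{2,3,4}; V {4,6,7,8}->{4,6,7}; U {3,5,6,7,8,9}->{6,7,8,9}
Constraint 2 (V < U) on D(V)={4,6,7} D(U)={6,7,8,9}: no change
Constraint 3 (U != V) on D(U)={6,7,8,9} D(V)={4,6,7}: no change
Constraint 4 (Y + U = V) on D(Y)={2,3,4} D(U)={6,7,8,9} D(V)={4,6,7}: Y {2,3,4}->{}; U {6,7,8,9}->{}; V {4,6,7}->{}
So after all 4 constraints: D(V) = {}

Answer: {}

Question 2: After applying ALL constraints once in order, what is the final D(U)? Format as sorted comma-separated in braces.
Answer: {}

Derivation:
Constraint 1 (Y + V = U) on D(Y)={2,3,4,6,7,8} D(V)={4,6,7,8} D(U)={3,5,6,7,8,9}: Y {2,3,4,6,7,8}->{2,3,4}; V {4,6,7,8}->{4,6,7}; U {3,5,6,7,8,9}->{6,7,8,9}
Constraint 2 (V < U) on D(V)={4,6,7} D(U)={6,7,8,9}: no change
Constraint 3 (U != V) on D(U)={6,7,8,9} D(V)={4,6,7}: no change
Constraint 4 (Y + U = V) on D(Y)={2,3,4} D(U)={6,7,8,9} D(V)={4,6,7}: Y {2,3,4}->{}; U {6,7,8,9}->{}; V {4,6,7}->{}
So after all 4 constraints: D(U) = {}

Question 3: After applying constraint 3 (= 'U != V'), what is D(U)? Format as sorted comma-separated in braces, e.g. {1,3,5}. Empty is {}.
Answer: {6,7,8,9}

Derivation:
Constraint 1 (Y + V = U) on D(Y)={2,3,4,6,7,8} D(V)={4,6,7,8} D(U)={3,5,6,7,8,9}: Y {2,3,4,6,7,8}->{2,3,4}; V {4,6,7,8}->{4,6,7}; U {3,5,6,7,8,9}->{6,7,8,9}
Constraint 2 (V < U) on D(V)={4,6,7} D(U)={6,7,8,9}: no change
Constraint 3 (U != V) on D(U)={6,7,8,9} D(V)={4,6,7}: no change
So after constraint 3: D(U) = {6,7,8,9}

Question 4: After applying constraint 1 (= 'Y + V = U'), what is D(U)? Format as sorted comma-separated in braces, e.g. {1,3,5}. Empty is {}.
Answer: {6,7,8,9}

Derivation:
Constraint 1 (Y + V = U) on D(Y)={2,3,4,6,7,8} D(V)={4,6,7,8} D(U)={3,5,6,7,8,9}: Y {2,3,4,6,7,8}->{2,3,4}; V {4,6,7,8}->{4,6,7}; U {3,5,6,7,8,9}->{6,7,8,9}
So after constraint 1: D(U) = {6,7,8,9}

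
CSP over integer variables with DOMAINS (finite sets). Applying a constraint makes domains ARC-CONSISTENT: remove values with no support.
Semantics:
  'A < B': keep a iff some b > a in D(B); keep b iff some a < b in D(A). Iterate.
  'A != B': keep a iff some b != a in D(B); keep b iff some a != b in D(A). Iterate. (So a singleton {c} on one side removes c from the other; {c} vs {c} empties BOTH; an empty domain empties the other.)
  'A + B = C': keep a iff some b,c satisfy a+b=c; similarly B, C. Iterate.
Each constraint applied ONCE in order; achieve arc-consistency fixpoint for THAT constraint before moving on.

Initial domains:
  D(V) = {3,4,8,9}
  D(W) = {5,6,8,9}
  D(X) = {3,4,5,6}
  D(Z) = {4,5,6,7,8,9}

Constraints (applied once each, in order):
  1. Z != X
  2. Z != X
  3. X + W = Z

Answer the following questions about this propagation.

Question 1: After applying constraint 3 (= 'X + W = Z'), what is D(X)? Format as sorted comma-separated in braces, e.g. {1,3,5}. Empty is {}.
Constraint 1 (Z != X) on D(Z)={4,5,6,7,8,9} D(X)={3,4,5,6}: no change
Constraint 2 (Z != X) on D(Z)={4,5,6,7,8,9} D(X)={3,4,5,6}: no change
Constraint 3 (X + W = Z) on D(X)={3,4,5,6} D(W)={5,6,8,9} D(Z)={4,5,6,7,8,9}: X {3,4,5,6}->{3,4}; W {5,6,8,9}->{5,6}; Z {4,5,6,7,8,9}->{8,9}
So after constraint 3: D(X) = {3,4}

Answer: {3,4}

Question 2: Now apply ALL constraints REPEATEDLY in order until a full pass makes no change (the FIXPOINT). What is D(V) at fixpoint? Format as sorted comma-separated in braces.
pass 0 (initial): D(V)={3,4,8,9}
pass 1: W {5,6,8,9}->{5,6}; X {3,4,5,6}->{3,4}; Z {4,5,6,7,8,9}->{8,9}
pass 2: no change
Fixpoint after 2 passes: D(V) = {3,4,8,9}

Answer: {3,4,8,9}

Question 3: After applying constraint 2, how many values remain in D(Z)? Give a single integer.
Answer: 6

Derivation:
Constraint 1 (Z != X) on D(Z)={4,5,6,7,8,9} D(X)={3,4,5,6}: no change
Constraint 2 (Z != X) on D(Z)={4,5,6,7,8,9} D(X)={3,4,5,6}: no change
So after constraint 2: D(Z)={4,5,6,7,8,9}, size = 6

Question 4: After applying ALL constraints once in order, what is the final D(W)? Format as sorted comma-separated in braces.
Constraint 1 (Z != X) on D(Z)={4,5,6,7,8,9} D(X)={3,4,5,6}: no change
Constraint 2 (Z != X) on D(Z)={4,5,6,7,8,9} D(X)={3,4,5,6}: no change
Constraint 3 (X + W = Z) on D(X)={3,4,5,6} D(W)={5,6,8,9} D(Z)={4,5,6,7,8,9}: X {3,4,5,6}->{3,4}; W {5,6,8,9}->{5,6}; Z {4,5,6,7,8,9}->{8,9}
So after all 3 constraints: D(W) = {5,6}

Answer: {5,6}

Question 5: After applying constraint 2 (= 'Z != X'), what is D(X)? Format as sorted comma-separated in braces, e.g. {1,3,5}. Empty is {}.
Constraint 1 (Z != X) on D(Z)={4,5,6,7,8,9} D(X)={3,4,5,6}: no change
Constraint 2 (Z != X) on D(Z)={4,5,6,7,8,9} D(X)={3,4,5,6}: no change
So after constraint 2: D(X) = {3,4,5,6}

Answer: {3,4,5,6}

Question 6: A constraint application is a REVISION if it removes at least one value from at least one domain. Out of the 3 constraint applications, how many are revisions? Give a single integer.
Constraint 1 (Z != X) on D(Z)={4,5,6,7,8,9} D(X)={3,4,5,6}: no change => not a revision
Constraint 2 (Z != X) on D(Z)={4,5,6,7,8,9} D(X)={3,4,5,6}: no change => not a revision
Constraint 3 (X + W = Z) on D(X)={3,4,5,6} D(W)={5,6,8,9} D(Z)={4,5,6,7,8,9}: X {3,4,5,6}->{3,4}; W {5,6,8,9}->{5,6}; Z {4,5,6,7,8,9}->{8,9} => REVISION
Total revisions = 1

Answer: 1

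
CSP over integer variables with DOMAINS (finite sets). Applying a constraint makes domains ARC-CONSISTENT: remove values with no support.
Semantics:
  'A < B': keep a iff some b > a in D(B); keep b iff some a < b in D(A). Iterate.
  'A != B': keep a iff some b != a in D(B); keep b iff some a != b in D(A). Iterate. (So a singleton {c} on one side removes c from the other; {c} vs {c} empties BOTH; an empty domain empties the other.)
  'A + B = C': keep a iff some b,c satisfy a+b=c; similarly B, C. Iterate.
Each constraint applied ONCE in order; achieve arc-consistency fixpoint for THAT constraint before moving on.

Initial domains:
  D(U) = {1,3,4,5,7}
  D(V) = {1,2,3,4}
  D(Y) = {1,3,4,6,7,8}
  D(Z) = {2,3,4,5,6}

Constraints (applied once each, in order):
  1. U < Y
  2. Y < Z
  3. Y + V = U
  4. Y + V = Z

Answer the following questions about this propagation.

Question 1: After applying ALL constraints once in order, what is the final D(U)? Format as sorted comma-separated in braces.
Answer: {4,5,7}

Derivation:
Constraint 1 (U < Y) on D(U)={1,3,4,5,7} D(Y)={1,3,4,6,7,8}: Y {1,3,4,6,7,8}->{3,4,6,7,8}
Constraint 2 (Y < Z) on D(Y)={3,4,6,7,8} D(Z)={2,3,4,5,6}: Y {3,4,6,7,8}->{3,4}; Z {2,3,4,5,6}->{4,5,6}
Constraint 3 (Y + V = U) on D(Y)={3,4} D(V)={1,2,3,4} D(U)={1,3,4,5,7}: U {1,3,4,5,7}->{4,5,7}
Constraint 4 (Y + V = Z) on D(Y)={3,4} D(V)={1,2,3,4} D(Z)={4,5,6}: V {1,2,3,4}->{1,2,3}
So after all 4 constraints: D(U) = {4,5,7}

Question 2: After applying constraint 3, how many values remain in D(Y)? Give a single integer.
Answer: 2

Derivation:
Constraint 1 (U < Y) on D(U)={1,3,4,5,7} D(Y)={1,3,4,6,7,8}: Y {1,3,4,6,7,8}->{3,4,6,7,8}
Constraint 2 (Y < Z) on D(Y)={3,4,6,7,8} D(Z)={2,3,4,5,6}: Y {3,4,6,7,8}->{3,4}; Z {2,3,4,5,6}->{4,5,6}
Constraint 3 (Y + V = U) on D(Y)={3,4} D(V)={1,2,3,4} D(U)={1,3,4,5,7}: U {1,3,4,5,7}->{4,5,7}
So after constraint 3: D(Y)={3,4}, size = 2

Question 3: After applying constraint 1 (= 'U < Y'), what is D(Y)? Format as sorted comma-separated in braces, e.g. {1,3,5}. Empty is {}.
Constraint 1 (U < Y) on D(U)={1,3,4,5,7} D(Y)={1,3,4,6,7,8}: Y {1,3,4,6,7,8}->{3,4,6,7,8}
So after constraint 1: D(Y) = {3,4,6,7,8}

Answer: {3,4,6,7,8}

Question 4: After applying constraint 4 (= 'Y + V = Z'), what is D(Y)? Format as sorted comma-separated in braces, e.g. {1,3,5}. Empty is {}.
Constraint 1 (U < Y) on D(U)={1,3,4,5,7} D(Y)={1,3,4,6,7,8}: Y {1,3,4,6,7,8}->{3,4,6,7,8}
Constraint 2 (Y < Z) on D(Y)={3,4,6,7,8} D(Z)={2,3,4,5,6}: Y {3,4,6,7,8}->{3,4}; Z {2,3,4,5,6}->{4,5,6}
Constraint 3 (Y + V = U) on D(Y)={3,4} D(V)={1,2,3,4} D(U)={1,3,4,5,7}: U {1,3,4,5,7}->{4,5,7}
Constraint 4 (Y + V = Z) on D(Y)={3,4} D(V)={1,2,3,4} D(Z)={4,5,6}: V {1,2,3,4}->{1,2,3}
So after constraint 4: D(Y) = {3,4}

Answer: {3,4}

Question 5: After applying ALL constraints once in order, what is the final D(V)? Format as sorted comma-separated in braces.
Answer: {1,2,3}

Derivation:
Constraint 1 (U < Y) on D(U)={1,3,4,5,7} D(Y)={1,3,4,6,7,8}: Y {1,3,4,6,7,8}->{3,4,6,7,8}
Constraint 2 (Y < Z) on D(Y)={3,4,6,7,8} D(Z)={2,3,4,5,6}: Y {3,4,6,7,8}->{3,4}; Z {2,3,4,5,6}->{4,5,6}
Constraint 3 (Y + V = U) on D(Y)={3,4} D(V)={1,2,3,4} D(U)={1,3,4,5,7}: U {1,3,4,5,7}->{4,5,7}
Constraint 4 (Y + V = Z) on D(Y)={3,4} D(V)={1,2,3,4} D(Z)={4,5,6}: V {1,2,3,4}->{1,2,3}
So after all 4 constraints: D(V) = {1,2,3}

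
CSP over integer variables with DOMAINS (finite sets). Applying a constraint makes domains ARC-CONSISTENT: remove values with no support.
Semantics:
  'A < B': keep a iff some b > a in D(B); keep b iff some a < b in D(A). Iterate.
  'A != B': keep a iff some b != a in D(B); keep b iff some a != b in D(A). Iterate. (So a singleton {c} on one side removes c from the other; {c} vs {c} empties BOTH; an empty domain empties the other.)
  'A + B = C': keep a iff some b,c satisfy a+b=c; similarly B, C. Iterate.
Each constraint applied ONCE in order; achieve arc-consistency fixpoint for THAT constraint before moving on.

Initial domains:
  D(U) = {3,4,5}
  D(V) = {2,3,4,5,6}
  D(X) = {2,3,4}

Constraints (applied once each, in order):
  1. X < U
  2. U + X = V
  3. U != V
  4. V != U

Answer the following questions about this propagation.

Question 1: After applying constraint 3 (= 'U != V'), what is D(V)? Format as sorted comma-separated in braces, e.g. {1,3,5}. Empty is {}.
Answer: {5,6}

Derivation:
Constraint 1 (X < U) on D(X)={2,3,4} D(U)={3,4,5}: no change
Constraint 2 (U + X = V) on D(U)={3,4,5} D(X)={2,3,4} D(V)={2,3,4,5,6}: U {3,4,5}->{3,4}; X {2,3,4}->{2,3}; V {2,3,4,5,6}->{5,6}
Constraint 3 (U != V) on D(U)={3,4} D(V)={5,6}: no change
So after constraint 3: D(V) = {5,6}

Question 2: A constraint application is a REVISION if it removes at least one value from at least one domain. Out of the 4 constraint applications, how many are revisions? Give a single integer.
Answer: 1

Derivation:
Constraint 1 (X < U) on D(X)={2,3,4} D(U)={3,4,5}: no change => not a revision
Constraint 2 (U + X = V) on D(U)={3,4,5} D(X)={2,3,4} D(V)={2,3,4,5,6}: U {3,4,5}->{3,4}; X {2,3,4}->{2,3}; V {2,3,4,5,6}->{5,6} => REVISION
Constraint 3 (U != V) on D(U)={3,4} D(V)={5,6}: no change => not a revision
Constraint 4 (V != U) on D(V)={5,6} D(U)={3,4}: no change => not a revision
Total revisions = 1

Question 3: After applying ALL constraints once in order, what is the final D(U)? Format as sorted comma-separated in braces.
Answer: {3,4}

Derivation:
Constraint 1 (X < U) on D(X)={2,3,4} D(U)={3,4,5}: no change
Constraint 2 (U + X = V) on D(U)={3,4,5} D(X)={2,3,4} D(V)={2,3,4,5,6}: U {3,4,5}->{3,4}; X {2,3,4}->{2,3}; V {2,3,4,5,6}->{5,6}
Constraint 3 (U != V) on D(U)={3,4} D(V)={5,6}: no change
Constraint 4 (V != U) on D(V)={5,6} D(U)={3,4}: no change
So after all 4 constraints: D(U) = {3,4}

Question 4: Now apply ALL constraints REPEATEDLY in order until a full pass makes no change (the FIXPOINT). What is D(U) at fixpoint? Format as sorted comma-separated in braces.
Answer: {3,4}

Derivation:
pass 0 (initial): D(U)={3,4,5}
pass 1: U {3,4,5}->{3,4}; V {2,3,4,5,6}->{5,6}; X {2,3,4}->{2,3}
pass 2: no change
Fixpoint after 2 passes: D(U) = {3,4}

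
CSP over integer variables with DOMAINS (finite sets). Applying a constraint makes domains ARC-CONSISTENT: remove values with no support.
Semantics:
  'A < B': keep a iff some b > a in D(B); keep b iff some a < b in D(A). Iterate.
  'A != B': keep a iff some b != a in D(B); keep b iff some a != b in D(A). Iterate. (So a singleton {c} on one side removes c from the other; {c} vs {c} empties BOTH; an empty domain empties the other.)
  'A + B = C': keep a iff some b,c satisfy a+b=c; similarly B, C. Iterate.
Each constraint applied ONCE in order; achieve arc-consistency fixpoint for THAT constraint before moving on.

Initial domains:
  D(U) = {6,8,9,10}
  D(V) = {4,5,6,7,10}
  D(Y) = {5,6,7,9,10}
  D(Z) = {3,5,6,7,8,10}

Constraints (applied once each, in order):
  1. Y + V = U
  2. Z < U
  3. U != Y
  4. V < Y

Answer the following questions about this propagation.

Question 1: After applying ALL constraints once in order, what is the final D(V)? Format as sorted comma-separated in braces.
Answer: {4,5}

Derivation:
Constraint 1 (Y + V = U) on D(Y)={5,6,7,9,10} D(V)={4,5,6,7,10} D(U)={6,8,9,10}: Y {5,6,7,9,10}->{5,6}; V {4,5,6,7,10}->{4,5}; U {6,8,9,10}->{9,10}
Constraint 2 (Z < U) on D(Z)={3,5,6,7,8,10} D(U)={9,10}: Z {3,5,6,7,8,10}->{3,5,6,7,8}
Constraint 3 (U != Y) on D(U)={9,10} D(Y)={5,6}: no change
Constraint 4 (V < Y) on D(V)={4,5} D(Y)={5,6}: no change
So after all 4 constraints: D(V) = {4,5}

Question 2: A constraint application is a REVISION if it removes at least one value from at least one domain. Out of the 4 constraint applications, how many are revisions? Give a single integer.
Answer: 2

Derivation:
Constraint 1 (Y + V = U) on D(Y)={5,6,7,9,10} D(V)={4,5,6,7,10} D(U)={6,8,9,10}: Y {5,6,7,9,10}->{5,6}; V {4,5,6,7,10}->{4,5}; U {6,8,9,10}->{9,10} => REVISION
Constraint 2 (Z < U) on D(Z)={3,5,6,7,8,10} D(U)={9,10}: Z {3,5,6,7,8,10}->{3,5,6,7,8} => REVISION
Constraint 3 (U != Y) on D(U)={9,10} D(Y)={5,6}: no change => not a revision
Constraint 4 (V < Y) on D(V)={4,5} D(Y)={5,6}: no change => not a revision
Total revisions = 2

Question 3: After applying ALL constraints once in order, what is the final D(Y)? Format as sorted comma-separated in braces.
Constraint 1 (Y + V = U) on D(Y)={5,6,7,9,10} D(V)={4,5,6,7,10} D(U)={6,8,9,10}: Y {5,6,7,9,10}->{5,6}; V {4,5,6,7,10}->{4,5}; U {6,8,9,10}->{9,10}
Constraint 2 (Z < U) on D(Z)={3,5,6,7,8,10} D(U)={9,10}: Z {3,5,6,7,8,10}->{3,5,6,7,8}
Constraint 3 (U != Y) on D(U)={9,10} D(Y)={5,6}: no change
Constraint 4 (V < Y) on D(V)={4,5} D(Y)={5,6}: no change
So after all 4 constraints: D(Y) = {5,6}

Answer: {5,6}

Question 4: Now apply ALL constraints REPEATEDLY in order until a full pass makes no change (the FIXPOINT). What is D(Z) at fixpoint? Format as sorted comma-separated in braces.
pass 0 (initial): D(Z)={3,5,6,7,8,10}
pass 1: U {6,8,9,10}->{9,10}; V {4,5,6,7,10}->{4,5}; Y {5,6,7,9,10}->{5,6}; Z {3,5,6,7,8,10}->{3,5,6,7,8}
pass 2: no change
Fixpoint after 2 passes: D(Z) = {3,5,6,7,8}

Answer: {3,5,6,7,8}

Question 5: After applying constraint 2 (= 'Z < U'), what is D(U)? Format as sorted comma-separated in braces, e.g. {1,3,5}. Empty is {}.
Constraint 1 (Y + V = U) on D(Y)={5,6,7,9,10} D(V)={4,5,6,7,10} D(U)={6,8,9,10}: Y {5,6,7,9,10}->{5,6}; V {4,5,6,7,10}->{4,5}; U {6,8,9,10}->{9,10}
Constraint 2 (Z < U) on D(Z)={3,5,6,7,8,10} D(U)={9,10}: Z {3,5,6,7,8,10}->{3,5,6,7,8}
So after constraint 2: D(U) = {9,10}

Answer: {9,10}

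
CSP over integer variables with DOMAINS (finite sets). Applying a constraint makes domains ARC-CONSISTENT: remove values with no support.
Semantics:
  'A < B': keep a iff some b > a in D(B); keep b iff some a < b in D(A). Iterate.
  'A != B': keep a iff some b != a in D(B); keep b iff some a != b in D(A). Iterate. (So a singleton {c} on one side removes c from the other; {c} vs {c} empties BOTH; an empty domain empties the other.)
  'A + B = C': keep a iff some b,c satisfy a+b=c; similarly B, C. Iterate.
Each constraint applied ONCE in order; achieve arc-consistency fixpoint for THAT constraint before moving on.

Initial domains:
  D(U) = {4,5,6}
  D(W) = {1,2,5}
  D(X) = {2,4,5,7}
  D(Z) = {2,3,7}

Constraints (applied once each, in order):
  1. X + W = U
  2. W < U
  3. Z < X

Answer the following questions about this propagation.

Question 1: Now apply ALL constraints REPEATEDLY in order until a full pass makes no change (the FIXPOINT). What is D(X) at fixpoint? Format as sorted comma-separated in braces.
Answer: {4,5}

Derivation:
pass 0 (initial): D(X)={2,4,5,7}
pass 1: W {1,2,5}->{1,2}; X {2,4,5,7}->{4,5}; Z {2,3,7}->{2,3}
pass 2: U {4,5,6}->{5,6}
pass 3: no change
Fixpoint after 3 passes: D(X) = {4,5}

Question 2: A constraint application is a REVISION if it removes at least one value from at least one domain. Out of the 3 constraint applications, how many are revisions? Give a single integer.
Answer: 2

Derivation:
Constraint 1 (X + W = U) on D(X)={2,4,5,7} D(W)={1,2,5} D(U)={4,5,6}: X {2,4,5,7}->{2,4,5}; W {1,2,5}->{1,2} => REVISION
Constraint 2 (W < U) on D(W)={1,2} D(U)={4,5,6}: no change => not a revision
Constraint 3 (Z < X) on D(Z)={2,3,7} D(X)={2,4,5}: Z {2,3,7}->{2,3}; X {2,4,5}->{4,5} => REVISION
Total revisions = 2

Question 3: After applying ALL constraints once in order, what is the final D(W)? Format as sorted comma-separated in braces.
Answer: {1,2}

Derivation:
Constraint 1 (X + W = U) on D(X)={2,4,5,7} D(W)={1,2,5} D(U)={4,5,6}: X {2,4,5,7}->{2,4,5}; W {1,2,5}->{1,2}
Constraint 2 (W < U) on D(W)={1,2} D(U)={4,5,6}: no change
Constraint 3 (Z < X) on D(Z)={2,3,7} D(X)={2,4,5}: Z {2,3,7}->{2,3}; X {2,4,5}->{4,5}
So after all 3 constraints: D(W) = {1,2}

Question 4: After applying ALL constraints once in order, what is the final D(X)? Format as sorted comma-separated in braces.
Constraint 1 (X + W = U) on D(X)={2,4,5,7} D(W)={1,2,5} D(U)={4,5,6}: X {2,4,5,7}->{2,4,5}; W {1,2,5}->{1,2}
Constraint 2 (W < U) on D(W)={1,2} D(U)={4,5,6}: no change
Constraint 3 (Z < X) on D(Z)={2,3,7} D(X)={2,4,5}: Z {2,3,7}->{2,3}; X {2,4,5}->{4,5}
So after all 3 constraints: D(X) = {4,5}

Answer: {4,5}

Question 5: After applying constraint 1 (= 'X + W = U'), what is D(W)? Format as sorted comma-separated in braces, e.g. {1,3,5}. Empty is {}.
Constraint 1 (X + W = U) on D(X)={2,4,5,7} D(W)={1,2,5} D(U)={4,5,6}: X {2,4,5,7}->{2,4,5}; W {1,2,5}->{1,2}
So after constraint 1: D(W) = {1,2}

Answer: {1,2}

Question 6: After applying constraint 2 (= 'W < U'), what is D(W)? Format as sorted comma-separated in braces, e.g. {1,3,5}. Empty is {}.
Constraint 1 (X + W = U) on D(X)={2,4,5,7} D(W)={1,2,5} D(U)={4,5,6}: X {2,4,5,7}->{2,4,5}; W {1,2,5}->{1,2}
Constraint 2 (W < U) on D(W)={1,2} D(U)={4,5,6}: no change
So after constraint 2: D(W) = {1,2}

Answer: {1,2}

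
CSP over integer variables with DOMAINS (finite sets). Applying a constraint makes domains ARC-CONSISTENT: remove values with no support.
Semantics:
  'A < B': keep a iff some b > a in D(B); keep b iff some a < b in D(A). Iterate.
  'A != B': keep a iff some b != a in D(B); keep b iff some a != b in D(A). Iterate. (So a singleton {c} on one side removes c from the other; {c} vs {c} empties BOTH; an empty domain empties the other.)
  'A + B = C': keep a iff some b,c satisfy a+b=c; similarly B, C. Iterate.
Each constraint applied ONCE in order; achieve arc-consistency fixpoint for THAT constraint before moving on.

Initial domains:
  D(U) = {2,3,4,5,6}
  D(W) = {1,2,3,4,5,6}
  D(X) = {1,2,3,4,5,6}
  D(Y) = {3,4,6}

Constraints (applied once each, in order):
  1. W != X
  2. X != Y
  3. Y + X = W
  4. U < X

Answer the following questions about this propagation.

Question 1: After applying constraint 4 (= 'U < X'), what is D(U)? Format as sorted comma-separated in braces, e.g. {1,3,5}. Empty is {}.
Answer: {2}

Derivation:
Constraint 1 (W != X) on D(W)={1,2,3,4,5,6} D(X)={1,2,3,4,5,6}: no change
Constraint 2 (X != Y) on D(X)={1,2,3,4,5,6} D(Y)={3,4,6}: no change
Constraint 3 (Y + X = W) on D(Y)={3,4,6} D(X)={1,2,3,4,5,6} D(W)={1,2,3,4,5,6}: Y {3,4,6}->{3,4}; X {1,2,3,4,5,6}->{1,2,3}; W {1,2,3,4,5,6}->{4,5,6}
Constraint 4 (U < X) on D(U)={2,3,4,5,6} D(X)={1,2,3}: U {2,3,4,5,6}->{2}; X {1,2,3}->{3}
So after constraint 4: D(U) = {2}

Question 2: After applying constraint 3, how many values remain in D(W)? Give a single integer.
Constraint 1 (W != X) on D(W)={1,2,3,4,5,6} D(X)={1,2,3,4,5,6}: no change
Constraint 2 (X != Y) on D(X)={1,2,3,4,5,6} D(Y)={3,4,6}: no change
Constraint 3 (Y + X = W) on D(Y)={3,4,6} D(X)={1,2,3,4,5,6} D(W)={1,2,3,4,5,6}: Y {3,4,6}->{3,4}; X {1,2,3,4,5,6}->{1,2,3}; W {1,2,3,4,5,6}->{4,5,6}
So after constraint 3: D(W)={4,5,6}, size = 3

Answer: 3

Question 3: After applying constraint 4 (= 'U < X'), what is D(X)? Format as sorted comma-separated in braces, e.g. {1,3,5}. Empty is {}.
Answer: {3}

Derivation:
Constraint 1 (W != X) on D(W)={1,2,3,4,5,6} D(X)={1,2,3,4,5,6}: no change
Constraint 2 (X != Y) on D(X)={1,2,3,4,5,6} D(Y)={3,4,6}: no change
Constraint 3 (Y + X = W) on D(Y)={3,4,6} D(X)={1,2,3,4,5,6} D(W)={1,2,3,4,5,6}: Y {3,4,6}->{3,4}; X {1,2,3,4,5,6}->{1,2,3}; W {1,2,3,4,5,6}->{4,5,6}
Constraint 4 (U < X) on D(U)={2,3,4,5,6} D(X)={1,2,3}: U {2,3,4,5,6}->{2}; X {1,2,3}->{3}
So after constraint 4: D(X) = {3}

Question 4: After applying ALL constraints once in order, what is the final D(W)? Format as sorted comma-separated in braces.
Constraint 1 (W != X) on D(W)={1,2,3,4,5,6} D(X)={1,2,3,4,5,6}: no change
Constraint 2 (X != Y) on D(X)={1,2,3,4,5,6} D(Y)={3,4,6}: no change
Constraint 3 (Y + X = W) on D(Y)={3,4,6} D(X)={1,2,3,4,5,6} D(W)={1,2,3,4,5,6}: Y {3,4,6}->{3,4}; X {1,2,3,4,5,6}->{1,2,3}; W {1,2,3,4,5,6}->{4,5,6}
Constraint 4 (U < X) on D(U)={2,3,4,5,6} D(X)={1,2,3}: U {2,3,4,5,6}->{2}; X {1,2,3}->{3}
So after all 4 constraints: D(W) = {4,5,6}

Answer: {4,5,6}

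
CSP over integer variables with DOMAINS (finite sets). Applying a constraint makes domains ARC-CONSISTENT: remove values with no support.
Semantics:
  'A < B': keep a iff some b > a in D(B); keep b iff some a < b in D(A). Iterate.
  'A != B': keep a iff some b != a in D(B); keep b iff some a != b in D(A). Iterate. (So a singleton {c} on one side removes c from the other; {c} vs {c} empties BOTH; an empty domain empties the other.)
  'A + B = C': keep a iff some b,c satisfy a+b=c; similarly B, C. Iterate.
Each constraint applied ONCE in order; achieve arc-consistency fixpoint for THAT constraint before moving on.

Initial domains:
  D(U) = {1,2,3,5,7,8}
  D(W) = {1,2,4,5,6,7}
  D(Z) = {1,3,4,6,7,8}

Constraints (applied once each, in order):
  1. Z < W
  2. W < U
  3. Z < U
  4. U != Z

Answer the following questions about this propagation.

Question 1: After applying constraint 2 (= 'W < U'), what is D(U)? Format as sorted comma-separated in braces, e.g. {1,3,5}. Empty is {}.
Answer: {3,5,7,8}

Derivation:
Constraint 1 (Z < W) on D(Z)={1,3,4,6,7,8} D(W)={1,2,4,5,6,7}: Z {1,3,4,6,7,8}->{1,3,4,6}; W {1,2,4,5,6,7}->{2,4,5,6,7}
Constraint 2 (W < U) on D(W)={2,4,5,6,7} D(U)={1,2,3,5,7,8}: U {1,2,3,5,7,8}->{3,5,7,8}
So after constraint 2: D(U) = {3,5,7,8}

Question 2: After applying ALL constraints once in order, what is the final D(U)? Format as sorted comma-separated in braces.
Answer: {3,5,7,8}

Derivation:
Constraint 1 (Z < W) on D(Z)={1,3,4,6,7,8} D(W)={1,2,4,5,6,7}: Z {1,3,4,6,7,8}->{1,3,4,6}; W {1,2,4,5,6,7}->{2,4,5,6,7}
Constraint 2 (W < U) on D(W)={2,4,5,6,7} D(U)={1,2,3,5,7,8}: U {1,2,3,5,7,8}->{3,5,7,8}
Constraint 3 (Z < U) on D(Z)={1,3,4,6} D(U)={3,5,7,8}: no change
Constraint 4 (U != Z) on D(U)={3,5,7,8} D(Z)={1,3,4,6}: no change
So after all 4 constraints: D(U) = {3,5,7,8}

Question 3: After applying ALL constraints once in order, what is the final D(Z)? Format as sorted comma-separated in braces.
Constraint 1 (Z < W) on D(Z)={1,3,4,6,7,8} D(W)={1,2,4,5,6,7}: Z {1,3,4,6,7,8}->{1,3,4,6}; W {1,2,4,5,6,7}->{2,4,5,6,7}
Constraint 2 (W < U) on D(W)={2,4,5,6,7} D(U)={1,2,3,5,7,8}: U {1,2,3,5,7,8}->{3,5,7,8}
Constraint 3 (Z < U) on D(Z)={1,3,4,6} D(U)={3,5,7,8}: no change
Constraint 4 (U != Z) on D(U)={3,5,7,8} D(Z)={1,3,4,6}: no change
So after all 4 constraints: D(Z) = {1,3,4,6}

Answer: {1,3,4,6}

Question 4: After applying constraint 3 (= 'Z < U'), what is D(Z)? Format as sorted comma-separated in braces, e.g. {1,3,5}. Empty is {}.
Constraint 1 (Z < W) on D(Z)={1,3,4,6,7,8} D(W)={1,2,4,5,6,7}: Z {1,3,4,6,7,8}->{1,3,4,6}; W {1,2,4,5,6,7}->{2,4,5,6,7}
Constraint 2 (W < U) on D(W)={2,4,5,6,7} D(U)={1,2,3,5,7,8}: U {1,2,3,5,7,8}->{3,5,7,8}
Constraint 3 (Z < U) on D(Z)={1,3,4,6} D(U)={3,5,7,8}: no change
So after constraint 3: D(Z) = {1,3,4,6}

Answer: {1,3,4,6}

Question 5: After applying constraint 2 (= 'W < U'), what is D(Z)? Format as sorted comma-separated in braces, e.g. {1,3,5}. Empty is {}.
Constraint 1 (Z < W) on D(Z)={1,3,4,6,7,8} D(W)={1,2,4,5,6,7}: Z {1,3,4,6,7,8}->{1,3,4,6}; W {1,2,4,5,6,7}->{2,4,5,6,7}
Constraint 2 (W < U) on D(W)={2,4,5,6,7} D(U)={1,2,3,5,7,8}: U {1,2,3,5,7,8}->{3,5,7,8}
So after constraint 2: D(Z) = {1,3,4,6}

Answer: {1,3,4,6}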